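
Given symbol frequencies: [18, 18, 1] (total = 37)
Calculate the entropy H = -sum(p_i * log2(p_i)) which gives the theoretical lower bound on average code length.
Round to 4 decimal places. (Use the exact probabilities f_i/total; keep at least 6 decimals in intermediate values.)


Per-symbol terms -p_i * log2(p_i) with p_i = f_i/37:
  p = 18/37 = 0.486486: log2(p) = -1.039528, -p*log2(p) = 0.505717
  p = 18/37 = 0.486486: log2(p) = -1.039528, -p*log2(p) = 0.505717
  p = 1/37 = 0.027027: log2(p) = -5.209453, -p*log2(p) = 0.140796
H = 0.505717 + 0.505717 + 0.140796 = 1.152230

H = 1.1522 bits/symbol


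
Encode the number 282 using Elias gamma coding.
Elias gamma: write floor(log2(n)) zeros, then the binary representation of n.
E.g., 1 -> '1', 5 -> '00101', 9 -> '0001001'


num_bits = floor(log2(282)) + 1 = 9
leading_zeros = num_bits - 1 = 8
binary(282) = 100011010

Elias gamma(282) = '00000000' + '100011010' = 00000000100011010 (17 bits)


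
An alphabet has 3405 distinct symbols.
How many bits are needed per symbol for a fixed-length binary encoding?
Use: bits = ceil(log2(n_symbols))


log2(3405) = 11.7334
Bracket: 2^11 = 2048 < 3405 <= 2^12 = 4096
So ceil(log2(3405)) = 12

bits = ceil(log2(3405)) = ceil(11.7334) = 12 bits


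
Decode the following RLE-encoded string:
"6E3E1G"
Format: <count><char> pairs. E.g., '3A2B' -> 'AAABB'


Expanding each <count><char> pair:
  6E -> 'EEEEEE'
  3E -> 'EEE'
  1G -> 'G'

Decoded = EEEEEEEEEG


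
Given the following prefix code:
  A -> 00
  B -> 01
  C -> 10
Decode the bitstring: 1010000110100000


Decoding step by step:
Bits 10 -> C
Bits 10 -> C
Bits 00 -> A
Bits 01 -> B
Bits 10 -> C
Bits 10 -> C
Bits 00 -> A
Bits 00 -> A


Decoded message: CCABCCAA


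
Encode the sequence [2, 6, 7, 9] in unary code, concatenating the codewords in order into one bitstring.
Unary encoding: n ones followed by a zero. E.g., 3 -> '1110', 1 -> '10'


Encode each number as n ones followed by a terminating 0:
  2 -> 110 (3 bits)
  6 -> 1111110 (7 bits)
  7 -> 11111110 (8 bits)
  9 -> 1111111110 (10 bits)
Total length = 3 + 7 + 8 + 10 = 28 bits.

Unary([2, 6, 7, 9]) = 1101111110111111101111111110 (28 bits)


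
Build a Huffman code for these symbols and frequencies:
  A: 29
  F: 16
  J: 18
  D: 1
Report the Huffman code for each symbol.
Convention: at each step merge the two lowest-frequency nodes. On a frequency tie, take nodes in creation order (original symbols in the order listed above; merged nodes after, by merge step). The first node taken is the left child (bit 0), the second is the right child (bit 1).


Huffman tree construction:
Step 1: Merge D(1) + F(16) = 17
Step 2: Merge (D+F)(17) + J(18) = 35
Step 3: Merge A(29) + ((D+F)+J)(35) = 64
Read each symbol's code off the tree from the root (left child = 0, right child = 1).

Codes:
  A: 0 (length 1)
  F: 101 (length 3)
  J: 11 (length 2)
  D: 100 (length 3)
Average code length: 116/64 = 1.8125 bits/symbol


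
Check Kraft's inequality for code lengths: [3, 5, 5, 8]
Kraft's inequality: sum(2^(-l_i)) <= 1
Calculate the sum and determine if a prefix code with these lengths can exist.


Sum = 2^(-3) + 2^(-5) + 2^(-5) + 2^(-8)
    = 0.125 + 0.03125 + 0.03125 + 0.00390625
    = 49/256 = 0.19140625
Since 0.19140625 <= 1, Kraft's inequality IS satisfied.
A prefix code with these lengths CAN exist.

Kraft sum = 0.19140625. Satisfied.


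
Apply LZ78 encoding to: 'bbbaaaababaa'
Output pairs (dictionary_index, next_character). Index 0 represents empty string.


LZ78 encoding steps:
Dictionary: {0: ''}
Step 1: w='' (idx 0), next='b' -> output (0, 'b'), add 'b' as idx 1
Step 2: w='b' (idx 1), next='b' -> output (1, 'b'), add 'bb' as idx 2
Step 3: w='' (idx 0), next='a' -> output (0, 'a'), add 'a' as idx 3
Step 4: w='a' (idx 3), next='a' -> output (3, 'a'), add 'aa' as idx 4
Step 5: w='a' (idx 3), next='b' -> output (3, 'b'), add 'ab' as idx 5
Step 6: w='ab' (idx 5), next='a' -> output (5, 'a'), add 'aba' as idx 6
Step 7: w='a' (idx 3), end of input -> output (3, '')


Encoded: [(0, 'b'), (1, 'b'), (0, 'a'), (3, 'a'), (3, 'b'), (5, 'a'), (3, '')]


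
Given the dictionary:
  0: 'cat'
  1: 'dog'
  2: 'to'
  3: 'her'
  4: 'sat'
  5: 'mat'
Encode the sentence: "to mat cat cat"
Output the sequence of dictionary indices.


Look up each word in the dictionary:
  'to' -> 2
  'mat' -> 5
  'cat' -> 0
  'cat' -> 0

Encoded: [2, 5, 0, 0]


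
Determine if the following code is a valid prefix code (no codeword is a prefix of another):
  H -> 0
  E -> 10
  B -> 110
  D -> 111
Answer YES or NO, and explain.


Checking each pair (does one codeword prefix another?):
  H='0' vs E='10': no prefix
  H='0' vs B='110': no prefix
  H='0' vs D='111': no prefix
  E='10' vs H='0': no prefix
  E='10' vs B='110': no prefix
  E='10' vs D='111': no prefix
  B='110' vs H='0': no prefix
  B='110' vs E='10': no prefix
  B='110' vs D='111': no prefix
  D='111' vs H='0': no prefix
  D='111' vs E='10': no prefix
  D='111' vs B='110': no prefix
No violation found over all pairs.

YES -- this is a valid prefix code. No codeword is a prefix of any other codeword.


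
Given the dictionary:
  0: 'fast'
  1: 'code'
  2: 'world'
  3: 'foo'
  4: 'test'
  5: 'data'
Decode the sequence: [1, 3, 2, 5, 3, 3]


Look up each index in the dictionary:
  1 -> 'code'
  3 -> 'foo'
  2 -> 'world'
  5 -> 'data'
  3 -> 'foo'
  3 -> 'foo'

Decoded: "code foo world data foo foo"


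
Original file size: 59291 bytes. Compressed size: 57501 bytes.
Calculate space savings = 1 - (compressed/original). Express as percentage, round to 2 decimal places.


ratio = compressed/original = 57501/59291 = 0.96981
savings = 1 - ratio = 1 - 0.96981 = 0.03019
as a percentage: 0.03019 * 100 = 3.02%

Space savings = 1 - 57501/59291 = 3.02%


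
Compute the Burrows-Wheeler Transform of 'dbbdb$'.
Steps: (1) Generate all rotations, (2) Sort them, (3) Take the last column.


Rotations (sorted):
  0: $dbbdb -> last char: b
  1: b$dbbd -> last char: d
  2: bbdb$d -> last char: d
  3: bdb$db -> last char: b
  4: db$dbb -> last char: b
  5: dbbdb$ -> last char: $


BWT = bddbb$


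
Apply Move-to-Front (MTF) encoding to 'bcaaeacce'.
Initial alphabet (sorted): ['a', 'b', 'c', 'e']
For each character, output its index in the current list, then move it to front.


MTF encoding:
'b': index 1 in ['a', 'b', 'c', 'e'] -> ['b', 'a', 'c', 'e']
'c': index 2 in ['b', 'a', 'c', 'e'] -> ['c', 'b', 'a', 'e']
'a': index 2 in ['c', 'b', 'a', 'e'] -> ['a', 'c', 'b', 'e']
'a': index 0 in ['a', 'c', 'b', 'e'] -> ['a', 'c', 'b', 'e']
'e': index 3 in ['a', 'c', 'b', 'e'] -> ['e', 'a', 'c', 'b']
'a': index 1 in ['e', 'a', 'c', 'b'] -> ['a', 'e', 'c', 'b']
'c': index 2 in ['a', 'e', 'c', 'b'] -> ['c', 'a', 'e', 'b']
'c': index 0 in ['c', 'a', 'e', 'b'] -> ['c', 'a', 'e', 'b']
'e': index 2 in ['c', 'a', 'e', 'b'] -> ['e', 'c', 'a', 'b']


Output: [1, 2, 2, 0, 3, 1, 2, 0, 2]


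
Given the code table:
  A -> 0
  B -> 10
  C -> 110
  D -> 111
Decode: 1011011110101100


Decoding:
10 -> B
110 -> C
111 -> D
10 -> B
10 -> B
110 -> C
0 -> A


Result: BCDBBCA


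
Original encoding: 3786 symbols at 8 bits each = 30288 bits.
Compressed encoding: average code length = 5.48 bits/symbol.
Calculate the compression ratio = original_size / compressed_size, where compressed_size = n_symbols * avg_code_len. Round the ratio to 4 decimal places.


original_size = n_symbols * orig_bits = 3786 * 8 = 30288 bits
compressed_size = n_symbols * avg_code_len = 3786 * 5.48 = 20747.28 bits
ratio = original_size / compressed_size = 30288 / 20747.28 = 1.4599

Compression ratio = 1.4599


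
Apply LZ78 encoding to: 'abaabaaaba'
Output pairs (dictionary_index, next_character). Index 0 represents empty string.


LZ78 encoding steps:
Dictionary: {0: ''}
Step 1: w='' (idx 0), next='a' -> output (0, 'a'), add 'a' as idx 1
Step 2: w='' (idx 0), next='b' -> output (0, 'b'), add 'b' as idx 2
Step 3: w='a' (idx 1), next='a' -> output (1, 'a'), add 'aa' as idx 3
Step 4: w='b' (idx 2), next='a' -> output (2, 'a'), add 'ba' as idx 4
Step 5: w='aa' (idx 3), next='b' -> output (3, 'b'), add 'aab' as idx 5
Step 6: w='a' (idx 1), end of input -> output (1, '')


Encoded: [(0, 'a'), (0, 'b'), (1, 'a'), (2, 'a'), (3, 'b'), (1, '')]


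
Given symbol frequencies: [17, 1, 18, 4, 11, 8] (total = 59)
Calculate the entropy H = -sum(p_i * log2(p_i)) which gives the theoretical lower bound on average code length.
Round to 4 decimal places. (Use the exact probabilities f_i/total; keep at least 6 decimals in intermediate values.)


Per-symbol terms -p_i * log2(p_i) with p_i = f_i/59:
  p = 17/59 = 0.288136: log2(p) = -1.795180, -p*log2(p) = 0.517255
  p = 1/59 = 0.016949: log2(p) = -5.882643, -p*log2(p) = 0.099706
  p = 18/59 = 0.305085: log2(p) = -1.712718, -p*log2(p) = 0.522524
  p = 4/59 = 0.067797: log2(p) = -3.882643, -p*log2(p) = 0.263230
  p = 11/59 = 0.186441: log2(p) = -2.423211, -p*log2(p) = 0.451785
  p = 8/59 = 0.135593: log2(p) = -2.882643, -p*log2(p) = 0.390867
H = 0.517255 + 0.099706 + 0.522524 + 0.263230 + 0.451785 + 0.390867 = 2.245367

H = 2.2454 bits/symbol


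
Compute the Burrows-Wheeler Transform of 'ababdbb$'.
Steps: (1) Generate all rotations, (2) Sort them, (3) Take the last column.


Rotations (sorted):
  0: $ababdbb -> last char: b
  1: ababdbb$ -> last char: $
  2: abdbb$ab -> last char: b
  3: b$ababdb -> last char: b
  4: babdbb$a -> last char: a
  5: bb$ababd -> last char: d
  6: bdbb$aba -> last char: a
  7: dbb$abab -> last char: b


BWT = b$bbadab


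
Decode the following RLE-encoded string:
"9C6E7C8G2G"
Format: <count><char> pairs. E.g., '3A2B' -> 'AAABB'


Expanding each <count><char> pair:
  9C -> 'CCCCCCCCC'
  6E -> 'EEEEEE'
  7C -> 'CCCCCCC'
  8G -> 'GGGGGGGG'
  2G -> 'GG'

Decoded = CCCCCCCCCEEEEEECCCCCCCGGGGGGGGGG


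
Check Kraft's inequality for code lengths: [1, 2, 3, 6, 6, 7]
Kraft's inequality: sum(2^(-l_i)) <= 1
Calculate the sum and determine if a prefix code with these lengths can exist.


Sum = 2^(-1) + 2^(-2) + 2^(-3) + 2^(-6) + 2^(-6) + 2^(-7)
    = 0.5 + 0.25 + 0.125 + 0.015625 + 0.015625 + 0.0078125
    = 117/128 = 0.9140625
Since 0.9140625 <= 1, Kraft's inequality IS satisfied.
A prefix code with these lengths CAN exist.

Kraft sum = 0.9140625. Satisfied.


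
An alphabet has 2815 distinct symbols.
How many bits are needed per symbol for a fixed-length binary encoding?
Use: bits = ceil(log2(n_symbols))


log2(2815) = 11.4589
Bracket: 2^11 = 2048 < 2815 <= 2^12 = 4096
So ceil(log2(2815)) = 12

bits = ceil(log2(2815)) = ceil(11.4589) = 12 bits


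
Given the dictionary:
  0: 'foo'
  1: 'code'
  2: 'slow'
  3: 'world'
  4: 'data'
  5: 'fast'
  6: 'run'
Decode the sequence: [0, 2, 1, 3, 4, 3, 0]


Look up each index in the dictionary:
  0 -> 'foo'
  2 -> 'slow'
  1 -> 'code'
  3 -> 'world'
  4 -> 'data'
  3 -> 'world'
  0 -> 'foo'

Decoded: "foo slow code world data world foo"


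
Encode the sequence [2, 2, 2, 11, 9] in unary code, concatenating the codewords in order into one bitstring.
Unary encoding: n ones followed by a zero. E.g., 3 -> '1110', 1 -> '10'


Encode each number as n ones followed by a terminating 0:
  2 -> 110 (3 bits)
  2 -> 110 (3 bits)
  2 -> 110 (3 bits)
  11 -> 111111111110 (12 bits)
  9 -> 1111111110 (10 bits)
Total length = 3 + 3 + 3 + 12 + 10 = 31 bits.

Unary([2, 2, 2, 11, 9]) = 1101101101111111111101111111110 (31 bits)


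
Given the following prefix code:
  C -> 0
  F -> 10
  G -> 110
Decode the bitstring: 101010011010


Decoding step by step:
Bits 10 -> F
Bits 10 -> F
Bits 10 -> F
Bits 0 -> C
Bits 110 -> G
Bits 10 -> F


Decoded message: FFFCGF


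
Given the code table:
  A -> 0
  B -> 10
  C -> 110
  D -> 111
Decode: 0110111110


Decoding:
0 -> A
110 -> C
111 -> D
110 -> C


Result: ACDC


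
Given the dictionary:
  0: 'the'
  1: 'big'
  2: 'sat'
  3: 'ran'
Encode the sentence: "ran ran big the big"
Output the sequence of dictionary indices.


Look up each word in the dictionary:
  'ran' -> 3
  'ran' -> 3
  'big' -> 1
  'the' -> 0
  'big' -> 1

Encoded: [3, 3, 1, 0, 1]


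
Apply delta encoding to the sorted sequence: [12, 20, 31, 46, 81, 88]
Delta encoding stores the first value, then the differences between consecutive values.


First value: 12
Deltas:
  20 - 12 = 8
  31 - 20 = 11
  46 - 31 = 15
  81 - 46 = 35
  88 - 81 = 7


Delta encoded: [12, 8, 11, 15, 35, 7]


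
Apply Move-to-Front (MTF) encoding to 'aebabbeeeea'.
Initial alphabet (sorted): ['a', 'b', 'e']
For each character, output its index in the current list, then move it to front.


MTF encoding:
'a': index 0 in ['a', 'b', 'e'] -> ['a', 'b', 'e']
'e': index 2 in ['a', 'b', 'e'] -> ['e', 'a', 'b']
'b': index 2 in ['e', 'a', 'b'] -> ['b', 'e', 'a']
'a': index 2 in ['b', 'e', 'a'] -> ['a', 'b', 'e']
'b': index 1 in ['a', 'b', 'e'] -> ['b', 'a', 'e']
'b': index 0 in ['b', 'a', 'e'] -> ['b', 'a', 'e']
'e': index 2 in ['b', 'a', 'e'] -> ['e', 'b', 'a']
'e': index 0 in ['e', 'b', 'a'] -> ['e', 'b', 'a']
'e': index 0 in ['e', 'b', 'a'] -> ['e', 'b', 'a']
'e': index 0 in ['e', 'b', 'a'] -> ['e', 'b', 'a']
'a': index 2 in ['e', 'b', 'a'] -> ['a', 'e', 'b']


Output: [0, 2, 2, 2, 1, 0, 2, 0, 0, 0, 2]


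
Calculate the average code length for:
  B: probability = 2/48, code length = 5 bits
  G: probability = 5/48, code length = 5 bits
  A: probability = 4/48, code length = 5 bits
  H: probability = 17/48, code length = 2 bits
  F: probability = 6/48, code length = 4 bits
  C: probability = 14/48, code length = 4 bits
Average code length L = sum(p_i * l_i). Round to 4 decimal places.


Weighted contributions p_i * l_i:
  B: (2/48) * 5 = 10/48
  G: (5/48) * 5 = 25/48
  A: (4/48) * 5 = 20/48
  H: (17/48) * 2 = 34/48
  F: (6/48) * 4 = 24/48
  C: (14/48) * 4 = 56/48
Sum = (10 + 25 + 20 + 34 + 24 + 56)/48 = 169/48

L = 169/48 = 3.5208 bits/symbol


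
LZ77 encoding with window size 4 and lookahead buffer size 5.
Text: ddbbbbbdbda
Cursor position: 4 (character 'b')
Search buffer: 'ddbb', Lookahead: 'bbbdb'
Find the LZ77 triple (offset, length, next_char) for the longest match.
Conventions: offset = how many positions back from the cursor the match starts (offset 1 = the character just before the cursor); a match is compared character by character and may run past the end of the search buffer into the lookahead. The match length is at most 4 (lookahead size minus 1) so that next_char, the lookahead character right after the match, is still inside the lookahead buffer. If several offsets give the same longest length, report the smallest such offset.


Try each offset into the search buffer:
  offset=1 (pos 3, char 'b'): match length 3
  offset=2 (pos 2, char 'b'): match length 3
  offset=3 (pos 1, char 'd'): match length 0
  offset=4 (pos 0, char 'd'): match length 0
Longest match has length 3, found at offsets 1, 2; take the smallest, offset 1.
next_char = character at position 4 + 3 = 7 -> 'd'

Best match: offset=1, length=3 (matching 'bbb' starting at position 3)
LZ77 triple: (1, 3, 'd')


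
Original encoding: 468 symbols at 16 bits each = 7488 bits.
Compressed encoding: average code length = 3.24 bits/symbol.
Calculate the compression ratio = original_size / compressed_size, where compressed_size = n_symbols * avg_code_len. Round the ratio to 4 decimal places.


original_size = n_symbols * orig_bits = 468 * 16 = 7488 bits
compressed_size = n_symbols * avg_code_len = 468 * 3.24 = 1516.32 bits
ratio = original_size / compressed_size = 7488 / 1516.32 = 4.9383

Compression ratio = 4.9383


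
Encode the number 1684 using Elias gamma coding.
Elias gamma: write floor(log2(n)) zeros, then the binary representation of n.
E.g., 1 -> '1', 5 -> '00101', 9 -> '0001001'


num_bits = floor(log2(1684)) + 1 = 11
leading_zeros = num_bits - 1 = 10
binary(1684) = 11010010100

Elias gamma(1684) = '0000000000' + '11010010100' = 000000000011010010100 (21 bits)


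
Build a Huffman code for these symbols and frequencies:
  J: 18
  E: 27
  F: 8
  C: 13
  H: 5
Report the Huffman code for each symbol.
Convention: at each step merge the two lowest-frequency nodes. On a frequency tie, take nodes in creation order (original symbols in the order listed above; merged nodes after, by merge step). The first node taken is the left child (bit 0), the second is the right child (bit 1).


Huffman tree construction:
Step 1: Merge H(5) + F(8) = 13
Step 2: Merge C(13) + (H+F)(13) = 26
Step 3: Merge J(18) + (C+(H+F))(26) = 44
Step 4: Merge E(27) + (J+(C+(H+F)))(44) = 71
Read each symbol's code off the tree from the root (left child = 0, right child = 1).

Codes:
  J: 10 (length 2)
  E: 0 (length 1)
  F: 1111 (length 4)
  C: 110 (length 3)
  H: 1110 (length 4)
Average code length: 154/71 = 2.1690 bits/symbol


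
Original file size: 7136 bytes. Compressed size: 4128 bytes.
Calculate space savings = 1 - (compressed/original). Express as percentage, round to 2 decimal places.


ratio = compressed/original = 4128/7136 = 0.578475
savings = 1 - ratio = 1 - 0.578475 = 0.421525
as a percentage: 0.421525 * 100 = 42.15%

Space savings = 1 - 4128/7136 = 42.15%


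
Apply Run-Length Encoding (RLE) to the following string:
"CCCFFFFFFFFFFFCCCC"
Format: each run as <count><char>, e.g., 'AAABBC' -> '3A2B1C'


Scanning runs left to right:
  i=0: run of 'C' x 3 -> '3C'
  i=3: run of 'F' x 11 -> '11F'
  i=14: run of 'C' x 4 -> '4C'

RLE = 3C11F4C


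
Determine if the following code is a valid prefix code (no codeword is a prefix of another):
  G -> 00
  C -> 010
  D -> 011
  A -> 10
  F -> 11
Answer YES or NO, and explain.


Checking each pair (does one codeword prefix another?):
  G='00' vs C='010': no prefix
  G='00' vs D='011': no prefix
  G='00' vs A='10': no prefix
  G='00' vs F='11': no prefix
  C='010' vs G='00': no prefix
  C='010' vs D='011': no prefix
  C='010' vs A='10': no prefix
  C='010' vs F='11': no prefix
  D='011' vs G='00': no prefix
  D='011' vs C='010': no prefix
  D='011' vs A='10': no prefix
  D='011' vs F='11': no prefix
  A='10' vs G='00': no prefix
  A='10' vs C='010': no prefix
  A='10' vs D='011': no prefix
  A='10' vs F='11': no prefix
  F='11' vs G='00': no prefix
  F='11' vs C='010': no prefix
  F='11' vs D='011': no prefix
  F='11' vs A='10': no prefix
No violation found over all pairs.

YES -- this is a valid prefix code. No codeword is a prefix of any other codeword.


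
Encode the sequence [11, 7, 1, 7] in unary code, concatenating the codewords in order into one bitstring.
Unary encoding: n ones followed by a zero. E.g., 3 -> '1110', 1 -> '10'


Encode each number as n ones followed by a terminating 0:
  11 -> 111111111110 (12 bits)
  7 -> 11111110 (8 bits)
  1 -> 10 (2 bits)
  7 -> 11111110 (8 bits)
Total length = 12 + 8 + 2 + 8 = 30 bits.

Unary([11, 7, 1, 7]) = 111111111110111111101011111110 (30 bits)


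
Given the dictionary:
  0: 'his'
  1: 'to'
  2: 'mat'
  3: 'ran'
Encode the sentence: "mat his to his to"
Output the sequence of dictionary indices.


Look up each word in the dictionary:
  'mat' -> 2
  'his' -> 0
  'to' -> 1
  'his' -> 0
  'to' -> 1

Encoded: [2, 0, 1, 0, 1]


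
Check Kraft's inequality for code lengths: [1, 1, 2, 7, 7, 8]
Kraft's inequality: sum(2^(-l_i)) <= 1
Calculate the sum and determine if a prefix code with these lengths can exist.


Sum = 2^(-1) + 2^(-1) + 2^(-2) + 2^(-7) + 2^(-7) + 2^(-8)
    = 0.5 + 0.5 + 0.25 + 0.0078125 + 0.0078125 + 0.00390625
    = 325/256 = 1.26953125
Since 1.26953125 > 1, Kraft's inequality is NOT satisfied.
A prefix code with these lengths CANNOT exist.

Kraft sum = 1.26953125. Not satisfied.


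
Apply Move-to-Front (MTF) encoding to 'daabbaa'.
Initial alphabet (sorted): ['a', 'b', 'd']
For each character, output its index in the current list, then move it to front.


MTF encoding:
'd': index 2 in ['a', 'b', 'd'] -> ['d', 'a', 'b']
'a': index 1 in ['d', 'a', 'b'] -> ['a', 'd', 'b']
'a': index 0 in ['a', 'd', 'b'] -> ['a', 'd', 'b']
'b': index 2 in ['a', 'd', 'b'] -> ['b', 'a', 'd']
'b': index 0 in ['b', 'a', 'd'] -> ['b', 'a', 'd']
'a': index 1 in ['b', 'a', 'd'] -> ['a', 'b', 'd']
'a': index 0 in ['a', 'b', 'd'] -> ['a', 'b', 'd']


Output: [2, 1, 0, 2, 0, 1, 0]


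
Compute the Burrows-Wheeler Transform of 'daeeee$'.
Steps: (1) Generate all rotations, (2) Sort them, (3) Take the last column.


Rotations (sorted):
  0: $daeeee -> last char: e
  1: aeeee$d -> last char: d
  2: daeeee$ -> last char: $
  3: e$daeee -> last char: e
  4: ee$daee -> last char: e
  5: eee$dae -> last char: e
  6: eeee$da -> last char: a


BWT = ed$eeea


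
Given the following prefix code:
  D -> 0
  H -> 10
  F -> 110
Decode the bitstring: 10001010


Decoding step by step:
Bits 10 -> H
Bits 0 -> D
Bits 0 -> D
Bits 10 -> H
Bits 10 -> H


Decoded message: HDDHH


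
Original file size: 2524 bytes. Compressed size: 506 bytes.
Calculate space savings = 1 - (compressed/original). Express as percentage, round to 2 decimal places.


ratio = compressed/original = 506/2524 = 0.200475
savings = 1 - ratio = 1 - 0.200475 = 0.799525
as a percentage: 0.799525 * 100 = 79.95%

Space savings = 1 - 506/2524 = 79.95%


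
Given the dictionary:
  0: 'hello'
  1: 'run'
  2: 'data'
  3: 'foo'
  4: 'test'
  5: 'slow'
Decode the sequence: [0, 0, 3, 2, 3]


Look up each index in the dictionary:
  0 -> 'hello'
  0 -> 'hello'
  3 -> 'foo'
  2 -> 'data'
  3 -> 'foo'

Decoded: "hello hello foo data foo"


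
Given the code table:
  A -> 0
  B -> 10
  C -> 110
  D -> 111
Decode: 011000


Decoding:
0 -> A
110 -> C
0 -> A
0 -> A


Result: ACAA


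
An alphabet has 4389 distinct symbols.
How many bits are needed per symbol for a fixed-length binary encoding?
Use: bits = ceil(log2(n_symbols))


log2(4389) = 12.0997
Bracket: 2^12 = 4096 < 4389 <= 2^13 = 8192
So ceil(log2(4389)) = 13

bits = ceil(log2(4389)) = ceil(12.0997) = 13 bits


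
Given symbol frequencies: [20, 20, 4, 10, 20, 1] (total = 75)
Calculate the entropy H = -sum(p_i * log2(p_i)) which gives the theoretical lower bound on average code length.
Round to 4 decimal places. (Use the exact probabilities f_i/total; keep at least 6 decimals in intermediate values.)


Per-symbol terms -p_i * log2(p_i) with p_i = f_i/75:
  p = 20/75 = 0.266667: log2(p) = -1.906891, -p*log2(p) = 0.508504
  p = 20/75 = 0.266667: log2(p) = -1.906891, -p*log2(p) = 0.508504
  p = 4/75 = 0.053333: log2(p) = -4.228819, -p*log2(p) = 0.225537
  p = 10/75 = 0.133333: log2(p) = -2.906891, -p*log2(p) = 0.387585
  p = 20/75 = 0.266667: log2(p) = -1.906891, -p*log2(p) = 0.508504
  p = 1/75 = 0.013333: log2(p) = -6.228819, -p*log2(p) = 0.083051
H = 0.508504 + 0.508504 + 0.225537 + 0.387585 + 0.508504 + 0.083051 = 2.221685

H = 2.2217 bits/symbol


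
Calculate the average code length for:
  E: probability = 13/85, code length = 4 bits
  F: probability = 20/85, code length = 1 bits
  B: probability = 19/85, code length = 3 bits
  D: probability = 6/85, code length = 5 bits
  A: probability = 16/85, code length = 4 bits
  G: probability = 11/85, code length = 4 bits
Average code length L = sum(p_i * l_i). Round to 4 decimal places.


Weighted contributions p_i * l_i:
  E: (13/85) * 4 = 52/85
  F: (20/85) * 1 = 20/85
  B: (19/85) * 3 = 57/85
  D: (6/85) * 5 = 30/85
  A: (16/85) * 4 = 64/85
  G: (11/85) * 4 = 44/85
Sum = (52 + 20 + 57 + 30 + 64 + 44)/85 = 267/85

L = 267/85 = 3.1412 bits/symbol


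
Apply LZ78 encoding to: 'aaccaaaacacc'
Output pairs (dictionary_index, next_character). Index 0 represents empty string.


LZ78 encoding steps:
Dictionary: {0: ''}
Step 1: w='' (idx 0), next='a' -> output (0, 'a'), add 'a' as idx 1
Step 2: w='a' (idx 1), next='c' -> output (1, 'c'), add 'ac' as idx 2
Step 3: w='' (idx 0), next='c' -> output (0, 'c'), add 'c' as idx 3
Step 4: w='a' (idx 1), next='a' -> output (1, 'a'), add 'aa' as idx 4
Step 5: w='aa' (idx 4), next='c' -> output (4, 'c'), add 'aac' as idx 5
Step 6: w='ac' (idx 2), next='c' -> output (2, 'c'), add 'acc' as idx 6


Encoded: [(0, 'a'), (1, 'c'), (0, 'c'), (1, 'a'), (4, 'c'), (2, 'c')]


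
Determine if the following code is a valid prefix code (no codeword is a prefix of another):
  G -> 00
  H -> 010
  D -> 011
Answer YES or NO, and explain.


Checking each pair (does one codeword prefix another?):
  G='00' vs H='010': no prefix
  G='00' vs D='011': no prefix
  H='010' vs G='00': no prefix
  H='010' vs D='011': no prefix
  D='011' vs G='00': no prefix
  D='011' vs H='010': no prefix
No violation found over all pairs.

YES -- this is a valid prefix code. No codeword is a prefix of any other codeword.


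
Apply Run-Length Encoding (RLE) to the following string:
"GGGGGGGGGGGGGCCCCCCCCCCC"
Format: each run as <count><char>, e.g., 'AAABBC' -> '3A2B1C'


Scanning runs left to right:
  i=0: run of 'G' x 13 -> '13G'
  i=13: run of 'C' x 11 -> '11C'

RLE = 13G11C


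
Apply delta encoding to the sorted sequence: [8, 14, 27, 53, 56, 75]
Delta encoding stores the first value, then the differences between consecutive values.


First value: 8
Deltas:
  14 - 8 = 6
  27 - 14 = 13
  53 - 27 = 26
  56 - 53 = 3
  75 - 56 = 19


Delta encoded: [8, 6, 13, 26, 3, 19]


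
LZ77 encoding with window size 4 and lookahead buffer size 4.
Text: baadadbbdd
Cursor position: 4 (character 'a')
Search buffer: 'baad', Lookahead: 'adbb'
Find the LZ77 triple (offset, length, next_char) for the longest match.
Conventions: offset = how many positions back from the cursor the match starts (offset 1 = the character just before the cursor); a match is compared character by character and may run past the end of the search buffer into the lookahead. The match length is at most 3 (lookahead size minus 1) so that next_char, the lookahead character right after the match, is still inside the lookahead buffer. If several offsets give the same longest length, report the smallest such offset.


Try each offset into the search buffer:
  offset=1 (pos 3, char 'd'): match length 0
  offset=2 (pos 2, char 'a'): match length 2
  offset=3 (pos 1, char 'a'): match length 1
  offset=4 (pos 0, char 'b'): match length 0
Longest match has length 2 at offset 2.
next_char = character at position 4 + 2 = 6 -> 'b'

Best match: offset=2, length=2 (matching 'ad' starting at position 2)
LZ77 triple: (2, 2, 'b')


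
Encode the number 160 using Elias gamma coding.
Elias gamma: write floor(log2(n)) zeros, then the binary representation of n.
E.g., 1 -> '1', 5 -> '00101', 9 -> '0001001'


num_bits = floor(log2(160)) + 1 = 8
leading_zeros = num_bits - 1 = 7
binary(160) = 10100000

Elias gamma(160) = '0000000' + '10100000' = 000000010100000 (15 bits)


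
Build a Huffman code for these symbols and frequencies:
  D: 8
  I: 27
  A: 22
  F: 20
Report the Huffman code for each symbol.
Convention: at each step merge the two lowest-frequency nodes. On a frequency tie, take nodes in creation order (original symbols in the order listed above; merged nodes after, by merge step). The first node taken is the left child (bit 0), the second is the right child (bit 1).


Huffman tree construction:
Step 1: Merge D(8) + F(20) = 28
Step 2: Merge A(22) + I(27) = 49
Step 3: Merge (D+F)(28) + (A+I)(49) = 77
Read each symbol's code off the tree from the root (left child = 0, right child = 1).

Codes:
  D: 00 (length 2)
  I: 11 (length 2)
  A: 10 (length 2)
  F: 01 (length 2)
Average code length: 154/77 = 2.0000 bits/symbol


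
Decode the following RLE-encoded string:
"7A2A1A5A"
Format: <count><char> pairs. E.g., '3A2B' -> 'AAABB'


Expanding each <count><char> pair:
  7A -> 'AAAAAAA'
  2A -> 'AA'
  1A -> 'A'
  5A -> 'AAAAA'

Decoded = AAAAAAAAAAAAAAA


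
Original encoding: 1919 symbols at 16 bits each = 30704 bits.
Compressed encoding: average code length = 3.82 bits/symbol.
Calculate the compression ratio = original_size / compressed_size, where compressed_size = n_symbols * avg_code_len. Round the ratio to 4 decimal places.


original_size = n_symbols * orig_bits = 1919 * 16 = 30704 bits
compressed_size = n_symbols * avg_code_len = 1919 * 3.82 = 7330.58 bits
ratio = original_size / compressed_size = 30704 / 7330.58 = 4.1885

Compression ratio = 4.1885


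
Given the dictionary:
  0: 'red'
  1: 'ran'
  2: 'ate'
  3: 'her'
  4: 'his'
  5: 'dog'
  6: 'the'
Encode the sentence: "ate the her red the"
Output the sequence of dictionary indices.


Look up each word in the dictionary:
  'ate' -> 2
  'the' -> 6
  'her' -> 3
  'red' -> 0
  'the' -> 6

Encoded: [2, 6, 3, 0, 6]


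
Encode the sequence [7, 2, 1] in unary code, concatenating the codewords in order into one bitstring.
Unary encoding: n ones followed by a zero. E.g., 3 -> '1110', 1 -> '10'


Encode each number as n ones followed by a terminating 0:
  7 -> 11111110 (8 bits)
  2 -> 110 (3 bits)
  1 -> 10 (2 bits)
Total length = 8 + 3 + 2 = 13 bits.

Unary([7, 2, 1]) = 1111111011010 (13 bits)


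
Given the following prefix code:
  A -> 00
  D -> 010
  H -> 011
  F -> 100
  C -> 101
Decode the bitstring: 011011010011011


Decoding step by step:
Bits 011 -> H
Bits 011 -> H
Bits 010 -> D
Bits 011 -> H
Bits 011 -> H


Decoded message: HHDHH


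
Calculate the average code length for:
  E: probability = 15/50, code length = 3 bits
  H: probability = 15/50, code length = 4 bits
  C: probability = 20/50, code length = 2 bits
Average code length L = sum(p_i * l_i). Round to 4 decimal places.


Weighted contributions p_i * l_i:
  E: (15/50) * 3 = 45/50
  H: (15/50) * 4 = 60/50
  C: (20/50) * 2 = 40/50
Sum = (45 + 60 + 40)/50 = 145/50

L = 145/50 = 2.9000 bits/symbol


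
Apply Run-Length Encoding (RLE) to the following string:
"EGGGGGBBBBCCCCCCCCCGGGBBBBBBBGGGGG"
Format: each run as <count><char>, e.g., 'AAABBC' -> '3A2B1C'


Scanning runs left to right:
  i=0: run of 'E' x 1 -> '1E'
  i=1: run of 'G' x 5 -> '5G'
  i=6: run of 'B' x 4 -> '4B'
  i=10: run of 'C' x 9 -> '9C'
  i=19: run of 'G' x 3 -> '3G'
  i=22: run of 'B' x 7 -> '7B'
  i=29: run of 'G' x 5 -> '5G'

RLE = 1E5G4B9C3G7B5G


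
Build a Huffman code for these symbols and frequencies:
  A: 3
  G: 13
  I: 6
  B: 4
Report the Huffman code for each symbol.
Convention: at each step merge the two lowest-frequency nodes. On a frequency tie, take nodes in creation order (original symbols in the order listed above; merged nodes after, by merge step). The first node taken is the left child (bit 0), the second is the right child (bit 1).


Huffman tree construction:
Step 1: Merge A(3) + B(4) = 7
Step 2: Merge I(6) + (A+B)(7) = 13
Step 3: Merge G(13) + (I+(A+B))(13) = 26
Read each symbol's code off the tree from the root (left child = 0, right child = 1).

Codes:
  A: 110 (length 3)
  G: 0 (length 1)
  I: 10 (length 2)
  B: 111 (length 3)
Average code length: 46/26 = 1.7692 bits/symbol


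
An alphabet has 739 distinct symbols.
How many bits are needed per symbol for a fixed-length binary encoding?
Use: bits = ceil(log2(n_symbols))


log2(739) = 9.5294
Bracket: 2^9 = 512 < 739 <= 2^10 = 1024
So ceil(log2(739)) = 10

bits = ceil(log2(739)) = ceil(9.5294) = 10 bits


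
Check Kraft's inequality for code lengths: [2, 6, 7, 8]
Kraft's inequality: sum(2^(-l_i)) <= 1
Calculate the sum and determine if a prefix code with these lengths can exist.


Sum = 2^(-2) + 2^(-6) + 2^(-7) + 2^(-8)
    = 0.25 + 0.015625 + 0.0078125 + 0.00390625
    = 71/256 = 0.27734375
Since 0.27734375 <= 1, Kraft's inequality IS satisfied.
A prefix code with these lengths CAN exist.

Kraft sum = 0.27734375. Satisfied.


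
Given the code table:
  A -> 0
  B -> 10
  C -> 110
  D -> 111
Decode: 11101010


Decoding:
111 -> D
0 -> A
10 -> B
10 -> B


Result: DABB


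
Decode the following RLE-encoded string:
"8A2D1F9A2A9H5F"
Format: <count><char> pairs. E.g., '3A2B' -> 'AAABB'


Expanding each <count><char> pair:
  8A -> 'AAAAAAAA'
  2D -> 'DD'
  1F -> 'F'
  9A -> 'AAAAAAAAA'
  2A -> 'AA'
  9H -> 'HHHHHHHHH'
  5F -> 'FFFFF'

Decoded = AAAAAAAADDFAAAAAAAAAAAHHHHHHHHHFFFFF


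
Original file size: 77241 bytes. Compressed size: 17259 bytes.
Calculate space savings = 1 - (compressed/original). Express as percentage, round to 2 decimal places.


ratio = compressed/original = 17259/77241 = 0.223444
savings = 1 - ratio = 1 - 0.223444 = 0.776556
as a percentage: 0.776556 * 100 = 77.66%

Space savings = 1 - 17259/77241 = 77.66%


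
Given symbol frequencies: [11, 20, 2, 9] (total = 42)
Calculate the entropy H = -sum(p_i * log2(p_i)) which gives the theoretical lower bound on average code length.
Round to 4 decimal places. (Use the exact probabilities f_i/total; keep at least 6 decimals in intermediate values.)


Per-symbol terms -p_i * log2(p_i) with p_i = f_i/42:
  p = 11/42 = 0.261905: log2(p) = -1.932886, -p*log2(p) = 0.506232
  p = 20/42 = 0.476190: log2(p) = -1.070389, -p*log2(p) = 0.509709
  p = 2/42 = 0.047619: log2(p) = -4.392317, -p*log2(p) = 0.209158
  p = 9/42 = 0.214286: log2(p) = -2.222392, -p*log2(p) = 0.476227
H = 0.506232 + 0.509709 + 0.209158 + 0.476227 = 1.701326

H = 1.7013 bits/symbol


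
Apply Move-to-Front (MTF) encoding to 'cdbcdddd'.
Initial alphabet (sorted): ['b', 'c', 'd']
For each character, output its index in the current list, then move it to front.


MTF encoding:
'c': index 1 in ['b', 'c', 'd'] -> ['c', 'b', 'd']
'd': index 2 in ['c', 'b', 'd'] -> ['d', 'c', 'b']
'b': index 2 in ['d', 'c', 'b'] -> ['b', 'd', 'c']
'c': index 2 in ['b', 'd', 'c'] -> ['c', 'b', 'd']
'd': index 2 in ['c', 'b', 'd'] -> ['d', 'c', 'b']
'd': index 0 in ['d', 'c', 'b'] -> ['d', 'c', 'b']
'd': index 0 in ['d', 'c', 'b'] -> ['d', 'c', 'b']
'd': index 0 in ['d', 'c', 'b'] -> ['d', 'c', 'b']


Output: [1, 2, 2, 2, 2, 0, 0, 0]


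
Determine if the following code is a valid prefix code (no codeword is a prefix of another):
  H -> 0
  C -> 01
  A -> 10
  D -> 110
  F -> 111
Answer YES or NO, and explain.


Checking each pair (does one codeword prefix another?):
  H='0' vs C='01': prefix -- VIOLATION

NO -- this is NOT a valid prefix code. H (0) is a prefix of C (01).


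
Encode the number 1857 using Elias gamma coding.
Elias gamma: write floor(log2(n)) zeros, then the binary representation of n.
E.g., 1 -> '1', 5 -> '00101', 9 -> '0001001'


num_bits = floor(log2(1857)) + 1 = 11
leading_zeros = num_bits - 1 = 10
binary(1857) = 11101000001

Elias gamma(1857) = '0000000000' + '11101000001' = 000000000011101000001 (21 bits)


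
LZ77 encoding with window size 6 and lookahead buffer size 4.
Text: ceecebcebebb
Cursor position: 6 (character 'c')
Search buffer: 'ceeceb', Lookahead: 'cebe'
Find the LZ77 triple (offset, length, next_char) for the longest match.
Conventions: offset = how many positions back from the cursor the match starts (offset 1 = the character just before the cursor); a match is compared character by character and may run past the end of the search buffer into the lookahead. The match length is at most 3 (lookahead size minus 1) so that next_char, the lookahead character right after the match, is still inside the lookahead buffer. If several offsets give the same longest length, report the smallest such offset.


Try each offset into the search buffer:
  offset=1 (pos 5, char 'b'): match length 0
  offset=2 (pos 4, char 'e'): match length 0
  offset=3 (pos 3, char 'c'): match length 3
  offset=4 (pos 2, char 'e'): match length 0
  offset=5 (pos 1, char 'e'): match length 0
  offset=6 (pos 0, char 'c'): match length 2
Longest match has length 3 at offset 3.
next_char = character at position 6 + 3 = 9 -> 'e'

Best match: offset=3, length=3 (matching 'ceb' starting at position 3)
LZ77 triple: (3, 3, 'e')


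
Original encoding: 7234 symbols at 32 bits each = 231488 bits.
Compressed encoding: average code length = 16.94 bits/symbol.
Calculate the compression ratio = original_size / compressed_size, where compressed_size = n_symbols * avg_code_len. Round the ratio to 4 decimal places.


original_size = n_symbols * orig_bits = 7234 * 32 = 231488 bits
compressed_size = n_symbols * avg_code_len = 7234 * 16.94 = 122543.96 bits
ratio = original_size / compressed_size = 231488 / 122543.96 = 1.889

Compression ratio = 1.889


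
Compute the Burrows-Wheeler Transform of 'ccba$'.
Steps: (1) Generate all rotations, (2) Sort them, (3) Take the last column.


Rotations (sorted):
  0: $ccba -> last char: a
  1: a$ccb -> last char: b
  2: ba$cc -> last char: c
  3: cba$c -> last char: c
  4: ccba$ -> last char: $


BWT = abcc$


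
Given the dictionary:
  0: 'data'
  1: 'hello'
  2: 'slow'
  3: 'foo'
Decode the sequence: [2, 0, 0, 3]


Look up each index in the dictionary:
  2 -> 'slow'
  0 -> 'data'
  0 -> 'data'
  3 -> 'foo'

Decoded: "slow data data foo"


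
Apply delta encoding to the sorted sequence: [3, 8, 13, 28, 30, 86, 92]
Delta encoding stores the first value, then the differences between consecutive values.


First value: 3
Deltas:
  8 - 3 = 5
  13 - 8 = 5
  28 - 13 = 15
  30 - 28 = 2
  86 - 30 = 56
  92 - 86 = 6


Delta encoded: [3, 5, 5, 15, 2, 56, 6]


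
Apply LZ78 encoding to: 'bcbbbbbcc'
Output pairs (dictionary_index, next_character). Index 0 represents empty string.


LZ78 encoding steps:
Dictionary: {0: ''}
Step 1: w='' (idx 0), next='b' -> output (0, 'b'), add 'b' as idx 1
Step 2: w='' (idx 0), next='c' -> output (0, 'c'), add 'c' as idx 2
Step 3: w='b' (idx 1), next='b' -> output (1, 'b'), add 'bb' as idx 3
Step 4: w='bb' (idx 3), next='b' -> output (3, 'b'), add 'bbb' as idx 4
Step 5: w='c' (idx 2), next='c' -> output (2, 'c'), add 'cc' as idx 5


Encoded: [(0, 'b'), (0, 'c'), (1, 'b'), (3, 'b'), (2, 'c')]


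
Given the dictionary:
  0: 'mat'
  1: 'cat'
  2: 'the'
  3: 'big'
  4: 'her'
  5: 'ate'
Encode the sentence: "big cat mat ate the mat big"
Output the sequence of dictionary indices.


Look up each word in the dictionary:
  'big' -> 3
  'cat' -> 1
  'mat' -> 0
  'ate' -> 5
  'the' -> 2
  'mat' -> 0
  'big' -> 3

Encoded: [3, 1, 0, 5, 2, 0, 3]


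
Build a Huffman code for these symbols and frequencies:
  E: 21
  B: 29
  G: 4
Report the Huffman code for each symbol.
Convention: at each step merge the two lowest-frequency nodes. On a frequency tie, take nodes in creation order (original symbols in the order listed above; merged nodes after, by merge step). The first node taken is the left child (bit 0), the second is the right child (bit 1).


Huffman tree construction:
Step 1: Merge G(4) + E(21) = 25
Step 2: Merge (G+E)(25) + B(29) = 54
Read each symbol's code off the tree from the root (left child = 0, right child = 1).

Codes:
  E: 01 (length 2)
  B: 1 (length 1)
  G: 00 (length 2)
Average code length: 79/54 = 1.4630 bits/symbol


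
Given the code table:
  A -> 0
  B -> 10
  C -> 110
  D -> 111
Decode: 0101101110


Decoding:
0 -> A
10 -> B
110 -> C
111 -> D
0 -> A


Result: ABCDA


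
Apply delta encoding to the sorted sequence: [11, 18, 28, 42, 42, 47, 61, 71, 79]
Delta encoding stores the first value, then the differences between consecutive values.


First value: 11
Deltas:
  18 - 11 = 7
  28 - 18 = 10
  42 - 28 = 14
  42 - 42 = 0
  47 - 42 = 5
  61 - 47 = 14
  71 - 61 = 10
  79 - 71 = 8


Delta encoded: [11, 7, 10, 14, 0, 5, 14, 10, 8]


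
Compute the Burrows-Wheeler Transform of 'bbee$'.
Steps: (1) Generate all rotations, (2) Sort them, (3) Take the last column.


Rotations (sorted):
  0: $bbee -> last char: e
  1: bbee$ -> last char: $
  2: bee$b -> last char: b
  3: e$bbe -> last char: e
  4: ee$bb -> last char: b


BWT = e$beb


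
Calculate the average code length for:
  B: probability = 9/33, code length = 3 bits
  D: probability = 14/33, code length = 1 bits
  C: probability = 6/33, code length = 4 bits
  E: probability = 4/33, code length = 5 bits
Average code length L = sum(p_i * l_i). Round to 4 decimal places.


Weighted contributions p_i * l_i:
  B: (9/33) * 3 = 27/33
  D: (14/33) * 1 = 14/33
  C: (6/33) * 4 = 24/33
  E: (4/33) * 5 = 20/33
Sum = (27 + 14 + 24 + 20)/33 = 85/33

L = 85/33 = 2.5758 bits/symbol


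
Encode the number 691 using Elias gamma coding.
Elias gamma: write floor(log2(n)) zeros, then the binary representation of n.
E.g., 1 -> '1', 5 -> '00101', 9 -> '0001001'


num_bits = floor(log2(691)) + 1 = 10
leading_zeros = num_bits - 1 = 9
binary(691) = 1010110011

Elias gamma(691) = '000000000' + '1010110011' = 0000000001010110011 (19 bits)
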